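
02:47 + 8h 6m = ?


Start: 167 minutes from midnight
Add: 486 minutes
Total: 653 minutes
Hours: 653 ÷ 60 = 10 remainder 53

10:53


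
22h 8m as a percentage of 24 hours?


Total minutes: 22×60 + 8 = 1328
Day = 24×60 = 1440 minutes
Fraction = 1328/1440 ≈ 0.9222
As a percentage: 1328/1440 × 100 ≈ 92.22%

0.9222 (92.22%)


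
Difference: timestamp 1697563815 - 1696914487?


Difference = 1697563815 - 1696914487 = 649328 seconds
In hours: 649328 / 3600 ≈ 180.4
In days: 649328 / 86400 ≈ 7.52

649328 seconds (180.4 hours / 7.52 days)


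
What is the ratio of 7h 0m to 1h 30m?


Duration 1: 420 minutes
Duration 2: 90 minutes
Ratio = 420:90
GCD = 30
Simplified = 14:3
As a decimal: 14/3 ≈ 4.67

14:3 (4.67)


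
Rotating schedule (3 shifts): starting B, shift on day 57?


Shifts: A, B, C
Start: B (index 1)
Day 57: (1 + 57 - 1) mod 3
= 57 mod 3
= 0
Index 0 → shift A

Shift A


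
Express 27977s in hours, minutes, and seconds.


Hours: 27977 ÷ 3600 = 7 remainder 2777
Minutes: 2777 ÷ 60 = 46 remainder 17
Seconds: 17

7h 46m 17s


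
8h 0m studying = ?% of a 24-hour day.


33.3%

Time: 480 minutes
Day: 1440 minutes
Percentage = (480/1440) × 100 ≈ 33.3%


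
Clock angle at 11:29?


Hour hand = 11×30 + 29×0.5 = 344.5°
Minute hand = 29×6 = 174°
Difference = |344.5 - 174| = 170.5°

170.5°


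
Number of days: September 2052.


30 days

Month: September (month 9)
September has 30 days


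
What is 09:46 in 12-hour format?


Hour: 9
9 < 12 → AM

9:46 AM


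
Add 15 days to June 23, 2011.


July 8, 2011

Start: June 23, 2011
Add 15 days
June 23 → July 1: 30 - 23 + 1 = 8 days (15 - 8 = 7 left)
July 1 + 7 = July 8, 2011


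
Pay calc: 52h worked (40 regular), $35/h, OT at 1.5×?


$2030.00

Regular: 40h × $35 = $1400.00
Overtime: 52 - 40 = 12h
OT pay: 12h × $35 × 1.5 = $630.00
Total = $1400.00 + $630.00 = $2030.00


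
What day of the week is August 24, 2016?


Wednesday

Zeller's congruence:
q=24, m=8, k=16, j=20
h = (24 + ⌊13×9/5⌋ + 16 + ⌊16/4⌋ + ⌊20/4⌋ - 2×20) mod 7
= (24 + 23 + 16 + 4 + 5 - 40) mod 7
= 32 mod 7 = 4
h=4 → Wednesday


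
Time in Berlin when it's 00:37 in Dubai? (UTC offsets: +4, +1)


Time difference = UTC+1 - UTC+4 = -3 hours
New hour = (0 -3) mod 24
= -3 mod 24 = 21
Minutes unchanged → 21:37; -3 < 0 → previous day

21:37 (previous day)


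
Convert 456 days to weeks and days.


65 weeks 1 days

Weeks: 456 ÷ 7 = 65 remainder 1


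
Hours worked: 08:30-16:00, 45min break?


6h 45m (405 minutes)

Total time = (16×60+0) - (8×60+30)
= 960 - 510 = 450 min
Minus break: 450 - 45 = 405 min
= 6h 45m


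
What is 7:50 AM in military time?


07:50

Input: 7:50 AM
AM hour stays: 7


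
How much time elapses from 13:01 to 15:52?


2h 51m

End time in minutes: 15×60 + 52 = 952
Start time in minutes: 13×60 + 1 = 781
Difference = 952 - 781 = 171 minutes
= 2 hours 51 minutes


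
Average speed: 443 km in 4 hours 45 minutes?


Distance: 443 km
Time: 4h 45m = 285 min = 285/60 = 19/4 hours
Speed = 443 ÷ (19/4) = 443 × 4 / 19 = 1772/19 ≈ 93.3 km/h

93.3 km/h


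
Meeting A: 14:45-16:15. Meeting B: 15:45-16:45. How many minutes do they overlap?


30 minutes

Meeting A: 885-975 (in minutes from midnight)
Meeting B: 945-1005
Overlap start = max(885, 945) = 945
Overlap end = min(975, 1005) = 975
Overlap = max(0, 975 - 945) = 30 min


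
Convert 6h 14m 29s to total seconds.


Hours: 6 × 3600 = 21600
Minutes: 14 × 60 = 840
Seconds: 29
Total = 21600 + 840 + 29 = 22469

22469 seconds


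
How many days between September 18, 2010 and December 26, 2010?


From September 18, 2010 to December 26, 2010
Rest of September 2010: 30 - 18 = 12
Full months: October 31, November 30
Days into December 2010: 26
Total = 12 + 31 + 30 + 26 = 99 days

99 days


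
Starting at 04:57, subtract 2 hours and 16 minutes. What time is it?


02:41

Start: 297 minutes from midnight
Subtract: 136 minutes
Remaining: 297 - 136 = 161
Hours: 2, Minutes: 41


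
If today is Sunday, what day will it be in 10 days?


Start: Sunday (index 6)
(6 + 10) mod 7
= 16 mod 7
= 2
Index 2 → Wednesday

Wednesday


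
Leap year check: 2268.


Yes

Rules: divisible by 4 AND (not by 100 OR by 400)
2268 ÷ 4 = 567 exactly → divisible by 4
2268 ÷ 100 = 22 remainder 68 → not divisible by 100
Divisible by 4 but not by 100 → leap year


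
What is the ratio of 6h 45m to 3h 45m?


9:5 (1.80)

Duration 1: 405 minutes
Duration 2: 225 minutes
Ratio = 405:225
GCD = 45
Simplified = 9:5
As a decimal: 9/5 = 1.80


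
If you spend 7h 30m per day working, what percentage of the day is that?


Time: 450 minutes
Day: 1440 minutes
Percentage = (450/1440) × 100 ≈ 31.3%

31.3%


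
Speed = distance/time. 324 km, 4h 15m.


76.2 km/h

Distance: 324 km
Time: 4h 15m = 255 min = 255/60 = 17/4 hours
Speed = 324 ÷ (17/4) = 324 × 4 / 17 = 1296/17 ≈ 76.2 km/h


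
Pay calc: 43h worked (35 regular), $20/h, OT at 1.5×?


Regular: 35h × $20 = $700.00
Overtime: 43 - 35 = 8h
OT pay: 8h × $20 × 1.5 = $240.00
Total = $700.00 + $240.00 = $940.00

$940.00


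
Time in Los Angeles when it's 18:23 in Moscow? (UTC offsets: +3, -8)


Time difference = UTC-8 - UTC+3 = -11 hours
New hour = (18 -11) mod 24
= 7 mod 24 = 7
Minutes unchanged → 07:23

07:23


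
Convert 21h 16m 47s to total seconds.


76607 seconds

Hours: 21 × 3600 = 75600
Minutes: 16 × 60 = 960
Seconds: 47
Total = 75600 + 960 + 47 = 76607


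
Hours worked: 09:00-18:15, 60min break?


8h 15m (495 minutes)

Total time = (18×60+15) - (9×60+0)
= 1095 - 540 = 555 min
Minus break: 555 - 60 = 495 min
= 8h 15m


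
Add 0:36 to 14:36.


15:12

Start: 876 minutes from midnight
Add: 36 minutes
Total: 912 minutes
Hours: 912 ÷ 60 = 15 remainder 12


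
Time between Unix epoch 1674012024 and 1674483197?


471173 seconds (130.9 hours / 5.45 days)

Difference = 1674483197 - 1674012024 = 471173 seconds
In hours: 471173 / 3600 ≈ 130.9
In days: 471173 / 86400 ≈ 5.45


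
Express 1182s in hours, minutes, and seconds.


0h 19m 42s

Hours: 1182 ÷ 3600 = 0 remainder 1182
Minutes: 1182 ÷ 60 = 19 remainder 42
Seconds: 42


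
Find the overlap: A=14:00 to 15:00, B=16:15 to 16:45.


Meeting A: 840-900 (in minutes from midnight)
Meeting B: 975-1005
Overlap start = max(840, 975) = 975
Overlap end = min(900, 1005) = 900
Overlap = max(0, 900 - 975) = 0 min

0 minutes


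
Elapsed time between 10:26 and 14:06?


3h 40m

End time in minutes: 14×60 + 6 = 846
Start time in minutes: 10×60 + 26 = 626
Difference = 846 - 626 = 220 minutes
= 3 hours 40 minutes


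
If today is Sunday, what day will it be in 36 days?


Monday

Start: Sunday (index 6)
(6 + 36) mod 7
= 42 mod 7
= 0
Index 0 → Monday


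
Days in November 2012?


30 days

Month: November (month 11)
November has 30 days


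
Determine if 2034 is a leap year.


Rules: divisible by 4 AND (not by 100 OR by 400)
2034 ÷ 4 = 508 remainder 2 → not divisible by 4
Not divisible by 4 → not a leap year

No


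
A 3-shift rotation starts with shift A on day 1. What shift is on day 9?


Shifts: A, B, C
Start: A (index 0)
Day 9: (0 + 9 - 1) mod 3
= 8 mod 3
= 2
Index 2 → shift C

Shift C


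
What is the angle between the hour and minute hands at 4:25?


17.5°

Hour hand = 4×30 + 25×0.5 = 132.5°
Minute hand = 25×6 = 150°
Difference = |132.5 - 150| = 17.5°


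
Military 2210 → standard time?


10:10 PM

Hour: 22
22 - 12 = 10 → PM


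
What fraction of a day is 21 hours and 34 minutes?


0.8986 (89.86%)

Total minutes: 21×60 + 34 = 1294
Day = 24×60 = 1440 minutes
Fraction = 1294/1440 ≈ 0.8986
As a percentage: 1294/1440 × 100 ≈ 89.86%


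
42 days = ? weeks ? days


Weeks: 42 ÷ 7 = 6 remainder 0

6 weeks 0 days


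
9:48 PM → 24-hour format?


21:48

Input: 9:48 PM
PM: 9 + 12 = 21


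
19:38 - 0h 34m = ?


Start: 1178 minutes from midnight
Subtract: 34 minutes
Remaining: 1178 - 34 = 1144
Hours: 19, Minutes: 4

19:04


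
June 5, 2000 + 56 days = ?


Start: June 5, 2000
Add 56 days
June 5 → July 1: 30 - 5 + 1 = 26 days (56 - 26 = 30 left)
July 1 + 30 = July 31, 2000

July 31, 2000


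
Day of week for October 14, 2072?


Friday

Zeller's congruence:
q=14, m=10, k=72, j=20
h = (14 + ⌊13×11/5⌋ + 72 + ⌊72/4⌋ + ⌊20/4⌋ - 2×20) mod 7
= (14 + 28 + 72 + 18 + 5 - 40) mod 7
= 97 mod 7 = 6
h=6 → Friday


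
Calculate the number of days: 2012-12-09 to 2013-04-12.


124 days

From December 9, 2012 to April 12, 2013
Rest of December 2012: 31 - 9 = 22
Full months: January 31, February 2013 28, March 31
Days into April 2013: 12
Total = 22 + 31 + 28 + 31 + 12 = 124 days


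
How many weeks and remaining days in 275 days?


39 weeks 2 days

Weeks: 275 ÷ 7 = 39 remainder 2


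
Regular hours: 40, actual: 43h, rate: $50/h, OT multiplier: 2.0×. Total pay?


$2300.00

Regular: 40h × $50 = $2000.00
Overtime: 43 - 40 = 3h
OT pay: 3h × $50 × 2.0 = $300.00
Total = $2000.00 + $300.00 = $2300.00


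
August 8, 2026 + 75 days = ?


October 22, 2026

Start: August 8, 2026
Add 75 days
August 8 → September 1: 31 - 8 + 1 = 24 days (75 - 24 = 51 left)
September 1 → October 1: 30 - 1 + 1 = 30 days (51 - 30 = 21 left)
October 1 + 21 = October 22, 2026


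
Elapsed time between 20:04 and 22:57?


End time in minutes: 22×60 + 57 = 1377
Start time in minutes: 20×60 + 4 = 1204
Difference = 1377 - 1204 = 173 minutes
= 2 hours 53 minutes

2h 53m


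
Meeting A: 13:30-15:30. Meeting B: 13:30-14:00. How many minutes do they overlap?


Meeting A: 810-930 (in minutes from midnight)
Meeting B: 810-840
Overlap start = max(810, 810) = 810
Overlap end = min(930, 840) = 840
Overlap = max(0, 840 - 810) = 30 min

30 minutes


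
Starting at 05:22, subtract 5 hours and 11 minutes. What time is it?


00:11

Start: 322 minutes from midnight
Subtract: 311 minutes
Remaining: 322 - 311 = 11
Hours: 0, Minutes: 11


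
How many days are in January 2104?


31 days

Month: January (month 1)
January has 31 days


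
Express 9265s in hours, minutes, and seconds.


2h 34m 25s

Hours: 9265 ÷ 3600 = 2 remainder 2065
Minutes: 2065 ÷ 60 = 34 remainder 25
Seconds: 25


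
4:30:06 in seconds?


16206 seconds

Hours: 4 × 3600 = 14400
Minutes: 30 × 60 = 1800
Seconds: 6
Total = 14400 + 1800 + 6 = 16206


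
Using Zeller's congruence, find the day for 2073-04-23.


Sunday

Zeller's congruence:
q=23, m=4, k=73, j=20
h = (23 + ⌊13×5/5⌋ + 73 + ⌊73/4⌋ + ⌊20/4⌋ - 2×20) mod 7
= (23 + 13 + 73 + 18 + 5 - 40) mod 7
= 92 mod 7 = 1
h=1 → Sunday


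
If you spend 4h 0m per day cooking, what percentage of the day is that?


Time: 240 minutes
Day: 1440 minutes
Percentage = (240/1440) × 100 ≈ 16.7%

16.7%


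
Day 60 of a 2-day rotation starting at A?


Shifts: A, B
Start: A (index 0)
Day 60: (0 + 60 - 1) mod 2
= 59 mod 2
= 1
Index 1 → shift B

Shift B


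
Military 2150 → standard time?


Hour: 21
21 - 12 = 9 → PM

9:50 PM


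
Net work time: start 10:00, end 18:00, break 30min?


7h 30m (450 minutes)

Total time = (18×60+0) - (10×60+0)
= 1080 - 600 = 480 min
Minus break: 480 - 30 = 450 min
= 7h 30m


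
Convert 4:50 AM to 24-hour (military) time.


Input: 4:50 AM
AM hour stays: 4

04:50


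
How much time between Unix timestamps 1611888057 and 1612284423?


396366 seconds (110.1 hours / 4.59 days)

Difference = 1612284423 - 1611888057 = 396366 seconds
In hours: 396366 / 3600 ≈ 110.1
In days: 396366 / 86400 ≈ 4.59


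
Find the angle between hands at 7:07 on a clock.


Hour hand = 7×30 + 7×0.5 = 213.5°
Minute hand = 7×6 = 42°
Difference = |213.5 - 42| = 171.5°

171.5°


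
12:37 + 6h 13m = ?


Start: 757 minutes from midnight
Add: 373 minutes
Total: 1130 minutes
Hours: 1130 ÷ 60 = 18 remainder 50

18:50


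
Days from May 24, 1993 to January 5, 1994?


From May 24, 1993 to January 5, 1994
Rest of May 1993: 31 - 24 = 7
Full months: June 30, July 31, August 31, September 30, October 31, November 30, December 31
Days into January 1994: 5
Total = 7 + 30 + 31 + 31 + 30 + 31 + 30 + 31 + 5 = 226 days

226 days


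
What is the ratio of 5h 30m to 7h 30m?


Duration 1: 330 minutes
Duration 2: 450 minutes
Ratio = 330:450
GCD = 30
Simplified = 11:15
As a decimal: 11/15 ≈ 0.73

11:15 (0.73)


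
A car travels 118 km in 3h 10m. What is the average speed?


Distance: 118 km
Time: 3h 10m = 190 min = 190/60 = 19/6 hours
Speed = 118 ÷ (19/6) = 118 × 6 / 19 = 708/19 ≈ 37.3 km/h

37.3 km/h


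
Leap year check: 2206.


No

Rules: divisible by 4 AND (not by 100 OR by 400)
2206 ÷ 4 = 551 remainder 2 → not divisible by 4
Not divisible by 4 → not a leap year


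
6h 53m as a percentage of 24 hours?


0.2868 (28.68%)

Total minutes: 6×60 + 53 = 413
Day = 24×60 = 1440 minutes
Fraction = 413/1440 ≈ 0.2868
As a percentage: 413/1440 × 100 ≈ 28.68%


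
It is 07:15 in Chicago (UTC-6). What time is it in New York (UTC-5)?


08:15

Time difference = UTC-5 - UTC-6 = +1 hours
New hour = (7 + 1) mod 24
= 8 mod 24 = 8
Minutes unchanged → 08:15


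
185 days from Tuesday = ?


Friday

Start: Tuesday (index 1)
(1 + 185) mod 7
= 186 mod 7
= 4
Index 4 → Friday


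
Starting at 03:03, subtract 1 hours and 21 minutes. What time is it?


01:42

Start: 183 minutes from midnight
Subtract: 81 minutes
Remaining: 183 - 81 = 102
Hours: 1, Minutes: 42


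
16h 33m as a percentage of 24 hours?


Total minutes: 16×60 + 33 = 993
Day = 24×60 = 1440 minutes
Fraction = 993/1440 ≈ 0.6896
As a percentage: 993/1440 × 100 ≈ 68.96%

0.6896 (68.96%)


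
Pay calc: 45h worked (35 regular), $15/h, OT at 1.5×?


$750.00

Regular: 35h × $15 = $525.00
Overtime: 45 - 35 = 10h
OT pay: 10h × $15 × 1.5 = $225.00
Total = $525.00 + $225.00 = $750.00


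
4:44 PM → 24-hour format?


Input: 4:44 PM
PM: 4 + 12 = 16

16:44


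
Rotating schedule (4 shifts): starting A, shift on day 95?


Shifts: A, B, C, D
Start: A (index 0)
Day 95: (0 + 95 - 1) mod 4
= 94 mod 4
= 2
Index 2 → shift C

Shift C


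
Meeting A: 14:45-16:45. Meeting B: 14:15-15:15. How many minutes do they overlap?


30 minutes

Meeting A: 885-1005 (in minutes from midnight)
Meeting B: 855-915
Overlap start = max(885, 855) = 885
Overlap end = min(1005, 915) = 915
Overlap = max(0, 915 - 885) = 30 min


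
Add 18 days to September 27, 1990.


October 15, 1990

Start: September 27, 1990
Add 18 days
September 27 → October 1: 30 - 27 + 1 = 4 days (18 - 4 = 14 left)
October 1 + 14 = October 15, 1990


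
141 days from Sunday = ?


Start: Sunday (index 6)
(6 + 141) mod 7
= 147 mod 7
= 0
Index 0 → Monday

Monday


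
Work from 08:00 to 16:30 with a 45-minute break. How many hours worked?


Total time = (16×60+30) - (8×60+0)
= 990 - 480 = 510 min
Minus break: 510 - 45 = 465 min
= 7h 45m

7h 45m (465 minutes)


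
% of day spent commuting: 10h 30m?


43.8%

Time: 630 minutes
Day: 1440 minutes
Percentage = (630/1440) × 100 ≈ 43.8%


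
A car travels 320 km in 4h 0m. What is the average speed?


80.0 km/h

Distance: 320 km
Time: 4 hours
Speed = 320 / 4 = 80.0 km/h


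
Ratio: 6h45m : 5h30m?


27:22 (1.23)

Duration 1: 405 minutes
Duration 2: 330 minutes
Ratio = 405:330
GCD = 15
Simplified = 27:22
As a decimal: 27/22 ≈ 1.23


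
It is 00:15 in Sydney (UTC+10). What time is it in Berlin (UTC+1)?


15:15 (previous day)

Time difference = UTC+1 - UTC+10 = -9 hours
New hour = (0 -9) mod 24
= -9 mod 24 = 15
Minutes unchanged → 15:15; -9 < 0 → previous day


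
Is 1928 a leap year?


Rules: divisible by 4 AND (not by 100 OR by 400)
1928 ÷ 4 = 482 exactly → divisible by 4
1928 ÷ 100 = 19 remainder 28 → not divisible by 100
Divisible by 4 but not by 100 → leap year

Yes


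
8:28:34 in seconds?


Hours: 8 × 3600 = 28800
Minutes: 28 × 60 = 1680
Seconds: 34
Total = 28800 + 1680 + 34 = 30514

30514 seconds


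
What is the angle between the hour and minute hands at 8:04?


142.0°

Hour hand = 8×30 + 4×0.5 = 242.0°
Minute hand = 4×6 = 24°
Difference = |242.0 - 24| = 218.0°
Since > 180°: 360 - 218.0 = 142.0°


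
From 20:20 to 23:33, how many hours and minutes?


End time in minutes: 23×60 + 33 = 1413
Start time in minutes: 20×60 + 20 = 1220
Difference = 1413 - 1220 = 193 minutes
= 3 hours 13 minutes

3h 13m


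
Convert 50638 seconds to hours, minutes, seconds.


Hours: 50638 ÷ 3600 = 14 remainder 238
Minutes: 238 ÷ 60 = 3 remainder 58
Seconds: 58

14h 3m 58s


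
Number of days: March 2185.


31 days

Month: March (month 3)
March has 31 days


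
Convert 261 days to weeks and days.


Weeks: 261 ÷ 7 = 37 remainder 2

37 weeks 2 days


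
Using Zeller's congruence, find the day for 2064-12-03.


Wednesday

Zeller's congruence:
q=3, m=12, k=64, j=20
h = (3 + ⌊13×13/5⌋ + 64 + ⌊64/4⌋ + ⌊20/4⌋ - 2×20) mod 7
= (3 + 33 + 64 + 16 + 5 - 40) mod 7
= 81 mod 7 = 4
h=4 → Wednesday


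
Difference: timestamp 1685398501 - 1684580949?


Difference = 1685398501 - 1684580949 = 817552 seconds
In hours: 817552 / 3600 ≈ 227.1
In days: 817552 / 86400 ≈ 9.46

817552 seconds (227.1 hours / 9.46 days)


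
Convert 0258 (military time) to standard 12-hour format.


Hour: 2
2 < 12 → AM

2:58 AM


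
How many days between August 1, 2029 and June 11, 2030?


314 days

From August 1, 2029 to June 11, 2030
Rest of August 2029: 31 - 1 = 30
Full months: September 30, October 31, November 30, December 31, January 31, February 2030 28, March 31, April 30, May 31
Days into June 2030: 11
Total = 30 + 30 + 31 + 30 + 31 + 31 + 28 + 31 + 30 + 31 + 11 = 314 days


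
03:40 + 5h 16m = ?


08:56

Start: 220 minutes from midnight
Add: 316 minutes
Total: 536 minutes
Hours: 536 ÷ 60 = 8 remainder 56


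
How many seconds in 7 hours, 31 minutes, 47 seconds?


Hours: 7 × 3600 = 25200
Minutes: 31 × 60 = 1860
Seconds: 47
Total = 25200 + 1860 + 47 = 27107

27107 seconds


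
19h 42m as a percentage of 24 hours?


0.8208 (82.08%)

Total minutes: 19×60 + 42 = 1182
Day = 24×60 = 1440 minutes
Fraction = 1182/1440 ≈ 0.8208
As a percentage: 1182/1440 × 100 ≈ 82.08%


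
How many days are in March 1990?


31 days

Month: March (month 3)
March has 31 days


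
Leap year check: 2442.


Rules: divisible by 4 AND (not by 100 OR by 400)
2442 ÷ 4 = 610 remainder 2 → not divisible by 4
Not divisible by 4 → not a leap year

No


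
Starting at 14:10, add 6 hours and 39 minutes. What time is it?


20:49

Start: 850 minutes from midnight
Add: 399 minutes
Total: 1249 minutes
Hours: 1249 ÷ 60 = 20 remainder 49


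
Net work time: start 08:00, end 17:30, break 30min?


Total time = (17×60+30) - (8×60+0)
= 1050 - 480 = 570 min
Minus break: 570 - 30 = 540 min
= 9h 0m

9h 0m (540 minutes)


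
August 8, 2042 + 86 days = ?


Start: August 8, 2042
Add 86 days
August 8 → September 1: 31 - 8 + 1 = 24 days (86 - 24 = 62 left)
September 1 → October 1: 30 - 1 + 1 = 30 days (62 - 30 = 32 left)
October 1 → November 1: 31 - 1 + 1 = 31 days (32 - 31 = 1 left)
November 1 + 1 = November 2, 2042

November 2, 2042


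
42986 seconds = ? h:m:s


11h 56m 26s

Hours: 42986 ÷ 3600 = 11 remainder 3386
Minutes: 3386 ÷ 60 = 56 remainder 26
Seconds: 26


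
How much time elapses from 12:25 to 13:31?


1h 6m

End time in minutes: 13×60 + 31 = 811
Start time in minutes: 12×60 + 25 = 745
Difference = 811 - 745 = 66 minutes
= 1 hours 6 minutes


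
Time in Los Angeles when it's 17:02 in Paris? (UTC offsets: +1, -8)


08:02

Time difference = UTC-8 - UTC+1 = -9 hours
New hour = (17 -9) mod 24
= 8 mod 24 = 8
Minutes unchanged → 08:02


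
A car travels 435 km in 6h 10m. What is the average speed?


Distance: 435 km
Time: 6h 10m = 370 min = 370/60 = 37/6 hours
Speed = 435 ÷ (37/6) = 435 × 6 / 37 = 2610/37 ≈ 70.5 km/h

70.5 km/h


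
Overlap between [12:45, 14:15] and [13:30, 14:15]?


45 minutes

Meeting A: 765-855 (in minutes from midnight)
Meeting B: 810-855
Overlap start = max(765, 810) = 810
Overlap end = min(855, 855) = 855
Overlap = max(0, 855 - 810) = 45 min


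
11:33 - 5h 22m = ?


Start: 693 minutes from midnight
Subtract: 322 minutes
Remaining: 693 - 322 = 371
Hours: 6, Minutes: 11

06:11


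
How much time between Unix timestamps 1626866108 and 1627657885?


Difference = 1627657885 - 1626866108 = 791777 seconds
In hours: 791777 / 3600 ≈ 219.9
In days: 791777 / 86400 ≈ 9.16

791777 seconds (219.9 hours / 9.16 days)


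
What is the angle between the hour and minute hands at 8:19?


135.5°

Hour hand = 8×30 + 19×0.5 = 249.5°
Minute hand = 19×6 = 114°
Difference = |249.5 - 114| = 135.5°


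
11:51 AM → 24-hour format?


Input: 11:51 AM
AM hour stays: 11

11:51


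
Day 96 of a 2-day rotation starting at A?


Shift B

Shifts: A, B
Start: A (index 0)
Day 96: (0 + 96 - 1) mod 2
= 95 mod 2
= 1
Index 1 → shift B


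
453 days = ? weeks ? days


Weeks: 453 ÷ 7 = 64 remainder 5

64 weeks 5 days


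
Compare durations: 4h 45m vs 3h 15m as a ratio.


19:13 (1.46)

Duration 1: 285 minutes
Duration 2: 195 minutes
Ratio = 285:195
GCD = 15
Simplified = 19:13
As a decimal: 19/13 ≈ 1.46


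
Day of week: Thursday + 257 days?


Start: Thursday (index 3)
(3 + 257) mod 7
= 260 mod 7
= 1
Index 1 → Tuesday

Tuesday


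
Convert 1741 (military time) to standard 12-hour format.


5:41 PM

Hour: 17
17 - 12 = 5 → PM


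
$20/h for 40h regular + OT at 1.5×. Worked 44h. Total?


$920.00

Regular: 40h × $20 = $800.00
Overtime: 44 - 40 = 4h
OT pay: 4h × $20 × 1.5 = $120.00
Total = $800.00 + $120.00 = $920.00


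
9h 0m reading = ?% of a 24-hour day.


37.5%

Time: 540 minutes
Day: 1440 minutes
Percentage = (540/1440) × 100 = 37.5%


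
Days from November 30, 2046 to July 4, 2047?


From November 30, 2046 to July 4, 2047
Rest of November 2046: 30 - 30 = 0
Full months: December 31, January 31, February 2047 28, March 31, April 30, May 31, June 30
Days into July 2047: 4
Total = 0 + 31 + 31 + 28 + 31 + 30 + 31 + 30 + 4 = 216 days

216 days


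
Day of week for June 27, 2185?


Zeller's congruence:
q=27, m=6, k=85, j=21
h = (27 + ⌊13×7/5⌋ + 85 + ⌊85/4⌋ + ⌊21/4⌋ - 2×21) mod 7
= (27 + 18 + 85 + 21 + 5 - 42) mod 7
= 114 mod 7 = 2
h=2 → Monday

Monday


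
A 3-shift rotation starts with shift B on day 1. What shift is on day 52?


Shift B

Shifts: A, B, C
Start: B (index 1)
Day 52: (1 + 52 - 1) mod 3
= 52 mod 3
= 1
Index 1 → shift B


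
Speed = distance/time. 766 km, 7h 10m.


106.9 km/h

Distance: 766 km
Time: 7h 10m = 430 min = 430/60 = 43/6 hours
Speed = 766 ÷ (43/6) = 766 × 6 / 43 = 4596/43 ≈ 106.9 km/h


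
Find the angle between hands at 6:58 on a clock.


Hour hand = 6×30 + 58×0.5 = 209.0°
Minute hand = 58×6 = 348°
Difference = |209.0 - 348| = 139.0°

139.0°


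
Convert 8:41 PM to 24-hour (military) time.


20:41

Input: 8:41 PM
PM: 8 + 12 = 20


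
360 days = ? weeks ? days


51 weeks 3 days

Weeks: 360 ÷ 7 = 51 remainder 3


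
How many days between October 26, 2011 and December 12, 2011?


47 days

From October 26, 2011 to December 12, 2011
Rest of October 2011: 31 - 26 = 5
Full months: November 30
Days into December 2011: 12
Total = 5 + 30 + 12 = 47 days


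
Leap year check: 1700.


No

Rules: divisible by 4 AND (not by 100 OR by 400)
1700 ÷ 4 = 425 exactly → divisible by 4
1700 ÷ 100 = 17 exactly → divisible by 100
1700 ÷ 400 = 4 remainder 100 → not divisible by 400
Divisible by 100 but not by 400 → not a leap year


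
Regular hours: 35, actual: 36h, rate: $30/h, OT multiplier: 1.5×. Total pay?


Regular: 35h × $30 = $1050.00
Overtime: 36 - 35 = 1h
OT pay: 1h × $30 × 1.5 = $45.00
Total = $1050.00 + $45.00 = $1095.00

$1095.00


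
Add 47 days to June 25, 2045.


August 11, 2045

Start: June 25, 2045
Add 47 days
June 25 → July 1: 30 - 25 + 1 = 6 days (47 - 6 = 41 left)
July 1 → August 1: 31 - 1 + 1 = 31 days (41 - 31 = 10 left)
August 1 + 10 = August 11, 2045


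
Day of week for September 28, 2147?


Zeller's congruence:
q=28, m=9, k=47, j=21
h = (28 + ⌊13×10/5⌋ + 47 + ⌊47/4⌋ + ⌊21/4⌋ - 2×21) mod 7
= (28 + 26 + 47 + 11 + 5 - 42) mod 7
= 75 mod 7 = 5
h=5 → Thursday

Thursday


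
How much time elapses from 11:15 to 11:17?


End time in minutes: 11×60 + 17 = 677
Start time in minutes: 11×60 + 15 = 675
Difference = 677 - 675 = 2 minutes
= 0 hours 2 minutes

0h 2m


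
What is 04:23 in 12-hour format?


Hour: 4
4 < 12 → AM

4:23 AM


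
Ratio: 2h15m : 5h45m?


9:23 (0.39)

Duration 1: 135 minutes
Duration 2: 345 minutes
Ratio = 135:345
GCD = 15
Simplified = 9:23
As a decimal: 9/23 ≈ 0.39


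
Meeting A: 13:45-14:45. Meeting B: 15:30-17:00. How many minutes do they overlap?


0 minutes

Meeting A: 825-885 (in minutes from midnight)
Meeting B: 930-1020
Overlap start = max(825, 930) = 930
Overlap end = min(885, 1020) = 885
Overlap = max(0, 885 - 930) = 0 min


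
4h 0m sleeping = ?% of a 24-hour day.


16.7%

Time: 240 minutes
Day: 1440 minutes
Percentage = (240/1440) × 100 ≈ 16.7%


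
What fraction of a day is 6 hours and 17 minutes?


Total minutes: 6×60 + 17 = 377
Day = 24×60 = 1440 minutes
Fraction = 377/1440 ≈ 0.2618
As a percentage: 377/1440 × 100 ≈ 26.18%

0.2618 (26.18%)


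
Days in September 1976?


Month: September (month 9)
September has 30 days

30 days


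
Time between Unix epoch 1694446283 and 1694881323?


Difference = 1694881323 - 1694446283 = 435040 seconds
In hours: 435040 / 3600 ≈ 120.8
In days: 435040 / 86400 ≈ 5.04

435040 seconds (120.8 hours / 5.04 days)


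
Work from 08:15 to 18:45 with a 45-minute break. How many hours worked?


Total time = (18×60+45) - (8×60+15)
= 1125 - 495 = 630 min
Minus break: 630 - 45 = 585 min
= 9h 45m

9h 45m (585 minutes)


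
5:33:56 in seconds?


20036 seconds

Hours: 5 × 3600 = 18000
Minutes: 33 × 60 = 1980
Seconds: 56
Total = 18000 + 1980 + 56 = 20036


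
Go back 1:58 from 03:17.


01:19

Start: 197 minutes from midnight
Subtract: 118 minutes
Remaining: 197 - 118 = 79
Hours: 1, Minutes: 19


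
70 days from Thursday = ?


Start: Thursday (index 3)
(3 + 70) mod 7
= 73 mod 7
= 3
Index 3 → Thursday

Thursday


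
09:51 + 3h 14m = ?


Start: 591 minutes from midnight
Add: 194 minutes
Total: 785 minutes
Hours: 785 ÷ 60 = 13 remainder 5

13:05


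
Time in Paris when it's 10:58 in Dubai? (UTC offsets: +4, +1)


07:58

Time difference = UTC+1 - UTC+4 = -3 hours
New hour = (10 -3) mod 24
= 7 mod 24 = 7
Minutes unchanged → 07:58


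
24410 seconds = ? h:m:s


Hours: 24410 ÷ 3600 = 6 remainder 2810
Minutes: 2810 ÷ 60 = 46 remainder 50
Seconds: 50

6h 46m 50s


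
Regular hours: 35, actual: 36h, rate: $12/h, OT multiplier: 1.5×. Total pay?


$438.00

Regular: 35h × $12 = $420.00
Overtime: 36 - 35 = 1h
OT pay: 1h × $12 × 1.5 = $18.00
Total = $420.00 + $18.00 = $438.00


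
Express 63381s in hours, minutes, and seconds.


17h 36m 21s

Hours: 63381 ÷ 3600 = 17 remainder 2181
Minutes: 2181 ÷ 60 = 36 remainder 21
Seconds: 21


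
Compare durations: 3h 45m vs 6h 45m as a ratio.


5:9 (0.56)

Duration 1: 225 minutes
Duration 2: 405 minutes
Ratio = 225:405
GCD = 45
Simplified = 5:9
As a decimal: 5/9 ≈ 0.56


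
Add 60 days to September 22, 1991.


Start: September 22, 1991
Add 60 days
September 22 → October 1: 30 - 22 + 1 = 9 days (60 - 9 = 51 left)
October 1 → November 1: 31 - 1 + 1 = 31 days (51 - 31 = 20 left)
November 1 + 20 = November 21, 1991

November 21, 1991


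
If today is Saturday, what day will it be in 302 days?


Start: Saturday (index 5)
(5 + 302) mod 7
= 307 mod 7
= 6
Index 6 → Sunday

Sunday


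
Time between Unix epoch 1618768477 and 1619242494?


Difference = 1619242494 - 1618768477 = 474017 seconds
In hours: 474017 / 3600 ≈ 131.7
In days: 474017 / 86400 ≈ 5.49

474017 seconds (131.7 hours / 5.49 days)


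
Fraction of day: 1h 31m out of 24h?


Total minutes: 1×60 + 31 = 91
Day = 24×60 = 1440 minutes
Fraction = 91/1440 ≈ 0.0632
As a percentage: 91/1440 × 100 ≈ 6.32%

0.0632 (6.32%)


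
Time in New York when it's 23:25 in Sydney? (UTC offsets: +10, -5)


08:25

Time difference = UTC-5 - UTC+10 = -15 hours
New hour = (23 -15) mod 24
= 8 mod 24 = 8
Minutes unchanged → 08:25


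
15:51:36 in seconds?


Hours: 15 × 3600 = 54000
Minutes: 51 × 60 = 3060
Seconds: 36
Total = 54000 + 3060 + 36 = 57096

57096 seconds


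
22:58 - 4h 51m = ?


18:07

Start: 1378 minutes from midnight
Subtract: 291 minutes
Remaining: 1378 - 291 = 1087
Hours: 18, Minutes: 7


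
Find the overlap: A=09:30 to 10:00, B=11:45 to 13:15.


0 minutes

Meeting A: 570-600 (in minutes from midnight)
Meeting B: 705-795
Overlap start = max(570, 705) = 705
Overlap end = min(600, 795) = 600
Overlap = max(0, 600 - 705) = 0 min


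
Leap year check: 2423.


Rules: divisible by 4 AND (not by 100 OR by 400)
2423 ÷ 4 = 605 remainder 3 → not divisible by 4
Not divisible by 4 → not a leap year

No


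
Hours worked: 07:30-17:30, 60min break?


9h 0m (540 minutes)

Total time = (17×60+30) - (7×60+30)
= 1050 - 450 = 600 min
Minus break: 600 - 60 = 540 min
= 9h 0m


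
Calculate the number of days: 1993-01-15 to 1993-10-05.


From January 15, 1993 to October 5, 1993
Rest of January 1993: 31 - 15 = 16
Full months: February 1993 28, March 31, April 30, May 31, June 30, July 31, August 31, September 30
Days into October 1993: 5
Total = 16 + 28 + 31 + 30 + 31 + 30 + 31 + 31 + 30 + 5 = 263 days

263 days


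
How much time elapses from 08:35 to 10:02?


End time in minutes: 10×60 + 2 = 602
Start time in minutes: 8×60 + 35 = 515
Difference = 602 - 515 = 87 minutes
= 1 hours 27 minutes

1h 27m


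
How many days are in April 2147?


30 days

Month: April (month 4)
April has 30 days


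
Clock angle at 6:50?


95.0°

Hour hand = 6×30 + 50×0.5 = 205.0°
Minute hand = 50×6 = 300°
Difference = |205.0 - 300| = 95.0°


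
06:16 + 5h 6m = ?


11:22

Start: 376 minutes from midnight
Add: 306 minutes
Total: 682 minutes
Hours: 682 ÷ 60 = 11 remainder 22


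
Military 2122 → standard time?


9:22 PM

Hour: 21
21 - 12 = 9 → PM


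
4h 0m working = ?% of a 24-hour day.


16.7%

Time: 240 minutes
Day: 1440 minutes
Percentage = (240/1440) × 100 ≈ 16.7%


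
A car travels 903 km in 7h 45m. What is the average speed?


116.5 km/h

Distance: 903 km
Time: 7h 45m = 465 min = 465/60 = 31/4 hours
Speed = 903 ÷ (31/4) = 903 × 4 / 31 = 3612/31 ≈ 116.5 km/h


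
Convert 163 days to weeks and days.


Weeks: 163 ÷ 7 = 23 remainder 2

23 weeks 2 days


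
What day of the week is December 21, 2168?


Wednesday

Zeller's congruence:
q=21, m=12, k=68, j=21
h = (21 + ⌊13×13/5⌋ + 68 + ⌊68/4⌋ + ⌊21/4⌋ - 2×21) mod 7
= (21 + 33 + 68 + 17 + 5 - 42) mod 7
= 102 mod 7 = 4
h=4 → Wednesday


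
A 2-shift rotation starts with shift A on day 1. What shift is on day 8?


Shifts: A, B
Start: A (index 0)
Day 8: (0 + 8 - 1) mod 2
= 7 mod 2
= 1
Index 1 → shift B

Shift B


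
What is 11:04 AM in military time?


Input: 11:04 AM
AM hour stays: 11

11:04


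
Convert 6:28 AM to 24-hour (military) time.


Input: 6:28 AM
AM hour stays: 6

06:28


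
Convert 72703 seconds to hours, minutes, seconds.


20h 11m 43s

Hours: 72703 ÷ 3600 = 20 remainder 703
Minutes: 703 ÷ 60 = 11 remainder 43
Seconds: 43


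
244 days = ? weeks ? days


34 weeks 6 days

Weeks: 244 ÷ 7 = 34 remainder 6


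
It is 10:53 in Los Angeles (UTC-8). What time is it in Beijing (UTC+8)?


02:53 (next day)

Time difference = UTC+8 - UTC-8 = +16 hours
New hour = (10 + 16) mod 24
= 26 mod 24 = 2
Minutes unchanged → 02:53; 26 ≥ 24 → next day


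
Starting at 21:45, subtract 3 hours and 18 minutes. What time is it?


Start: 1305 minutes from midnight
Subtract: 198 minutes
Remaining: 1305 - 198 = 1107
Hours: 18, Minutes: 27

18:27


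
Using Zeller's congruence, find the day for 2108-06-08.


Friday

Zeller's congruence:
q=8, m=6, k=8, j=21
h = (8 + ⌊13×7/5⌋ + 8 + ⌊8/4⌋ + ⌊21/4⌋ - 2×21) mod 7
= (8 + 18 + 8 + 2 + 5 - 42) mod 7
= -1 mod 7 = 6
h=6 → Friday


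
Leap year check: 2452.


Yes

Rules: divisible by 4 AND (not by 100 OR by 400)
2452 ÷ 4 = 613 exactly → divisible by 4
2452 ÷ 100 = 24 remainder 52 → not divisible by 100
Divisible by 4 but not by 100 → leap year


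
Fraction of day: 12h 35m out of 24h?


0.5243 (52.43%)

Total minutes: 12×60 + 35 = 755
Day = 24×60 = 1440 minutes
Fraction = 755/1440 ≈ 0.5243
As a percentage: 755/1440 × 100 ≈ 52.43%


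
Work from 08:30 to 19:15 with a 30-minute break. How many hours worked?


Total time = (19×60+15) - (8×60+30)
= 1155 - 510 = 645 min
Minus break: 645 - 30 = 615 min
= 10h 15m

10h 15m (615 minutes)


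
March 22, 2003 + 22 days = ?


Start: March 22, 2003
Add 22 days
March 22 → April 1: 31 - 22 + 1 = 10 days (22 - 10 = 12 left)
April 1 + 12 = April 13, 2003

April 13, 2003


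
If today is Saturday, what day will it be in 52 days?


Start: Saturday (index 5)
(5 + 52) mod 7
= 57 mod 7
= 1
Index 1 → Tuesday

Tuesday


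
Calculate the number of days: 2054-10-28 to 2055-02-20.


From October 28, 2054 to February 20, 2055
Rest of October 2054: 31 - 28 = 3
Full months: November 30, December 31, January 31
Days into February 2055: 20
Total = 3 + 30 + 31 + 31 + 20 = 115 days

115 days


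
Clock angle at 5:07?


Hour hand = 5×30 + 7×0.5 = 153.5°
Minute hand = 7×6 = 42°
Difference = |153.5 - 42| = 111.5°

111.5°


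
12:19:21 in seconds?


44361 seconds

Hours: 12 × 3600 = 43200
Minutes: 19 × 60 = 1140
Seconds: 21
Total = 43200 + 1140 + 21 = 44361


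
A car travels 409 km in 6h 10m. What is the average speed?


Distance: 409 km
Time: 6h 10m = 370 min = 370/60 = 37/6 hours
Speed = 409 ÷ (37/6) = 409 × 6 / 37 = 2454/37 ≈ 66.3 km/h

66.3 km/h


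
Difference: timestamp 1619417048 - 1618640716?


776332 seconds (215.6 hours / 8.99 days)

Difference = 1619417048 - 1618640716 = 776332 seconds
In hours: 776332 / 3600 ≈ 215.6
In days: 776332 / 86400 ≈ 8.99


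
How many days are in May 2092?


31 days

Month: May (month 5)
May has 31 days


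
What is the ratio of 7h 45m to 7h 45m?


Duration 1: 465 minutes
Duration 2: 465 minutes
Ratio = 465:465
GCD = 465
Simplified = 1:1
As a decimal: 1/1 = 1.00

1:1 (1.00)


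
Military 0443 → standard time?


Hour: 4
4 < 12 → AM

4:43 AM


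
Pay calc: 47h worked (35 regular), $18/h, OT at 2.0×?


Regular: 35h × $18 = $630.00
Overtime: 47 - 35 = 12h
OT pay: 12h × $18 × 2.0 = $432.00
Total = $630.00 + $432.00 = $1062.00

$1062.00


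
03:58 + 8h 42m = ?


Start: 238 minutes from midnight
Add: 522 minutes
Total: 760 minutes
Hours: 760 ÷ 60 = 12 remainder 40

12:40


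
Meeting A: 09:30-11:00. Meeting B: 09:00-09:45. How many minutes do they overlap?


Meeting A: 570-660 (in minutes from midnight)
Meeting B: 540-585
Overlap start = max(570, 540) = 570
Overlap end = min(660, 585) = 585
Overlap = max(0, 585 - 570) = 15 min

15 minutes


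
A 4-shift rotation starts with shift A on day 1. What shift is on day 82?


Shift B

Shifts: A, B, C, D
Start: A (index 0)
Day 82: (0 + 82 - 1) mod 4
= 81 mod 4
= 1
Index 1 → shift B


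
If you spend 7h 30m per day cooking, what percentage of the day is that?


Time: 450 minutes
Day: 1440 minutes
Percentage = (450/1440) × 100 ≈ 31.3%

31.3%


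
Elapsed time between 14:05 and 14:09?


End time in minutes: 14×60 + 9 = 849
Start time in minutes: 14×60 + 5 = 845
Difference = 849 - 845 = 4 minutes
= 0 hours 4 minutes

0h 4m


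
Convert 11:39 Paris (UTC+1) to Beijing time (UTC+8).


Time difference = UTC+8 - UTC+1 = +7 hours
New hour = (11 + 7) mod 24
= 18 mod 24 = 18
Minutes unchanged → 18:39

18:39


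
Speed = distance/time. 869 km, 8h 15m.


Distance: 869 km
Time: 8h 15m = 495 min = 495/60 = 33/4 hours
Speed = 869 ÷ (33/4) = 869 × 4 / 33 = 3476/33 ≈ 105.3 km/h

105.3 km/h


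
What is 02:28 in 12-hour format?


2:28 AM

Hour: 2
2 < 12 → AM


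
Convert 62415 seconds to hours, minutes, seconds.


Hours: 62415 ÷ 3600 = 17 remainder 1215
Minutes: 1215 ÷ 60 = 20 remainder 15
Seconds: 15

17h 20m 15s


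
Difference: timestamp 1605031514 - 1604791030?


240484 seconds (66.8 hours / 2.78 days)

Difference = 1605031514 - 1604791030 = 240484 seconds
In hours: 240484 / 3600 ≈ 66.8
In days: 240484 / 86400 ≈ 2.78


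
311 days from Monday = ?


Thursday

Start: Monday (index 0)
(0 + 311) mod 7
= 311 mod 7
= 3
Index 3 → Thursday


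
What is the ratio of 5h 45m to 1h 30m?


Duration 1: 345 minutes
Duration 2: 90 minutes
Ratio = 345:90
GCD = 15
Simplified = 23:6
As a decimal: 23/6 ≈ 3.83

23:6 (3.83)


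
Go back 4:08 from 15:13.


Start: 913 minutes from midnight
Subtract: 248 minutes
Remaining: 913 - 248 = 665
Hours: 11, Minutes: 5

11:05


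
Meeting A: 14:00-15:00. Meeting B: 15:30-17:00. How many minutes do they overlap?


0 minutes

Meeting A: 840-900 (in minutes from midnight)
Meeting B: 930-1020
Overlap start = max(840, 930) = 930
Overlap end = min(900, 1020) = 900
Overlap = max(0, 900 - 930) = 0 min


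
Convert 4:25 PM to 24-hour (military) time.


Input: 4:25 PM
PM: 4 + 12 = 16

16:25


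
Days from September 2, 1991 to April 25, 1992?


236 days

From September 2, 1991 to April 25, 1992
Rest of September 1991: 30 - 2 = 28
Full months: October 31, November 30, December 31, January 31, February 1992 29, March 31
Days into April 1992: 25
Total = 28 + 31 + 30 + 31 + 31 + 29 + 31 + 25 = 236 days


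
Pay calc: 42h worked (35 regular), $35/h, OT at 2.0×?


Regular: 35h × $35 = $1225.00
Overtime: 42 - 35 = 7h
OT pay: 7h × $35 × 2.0 = $490.00
Total = $1225.00 + $490.00 = $1715.00

$1715.00


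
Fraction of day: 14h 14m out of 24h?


Total minutes: 14×60 + 14 = 854
Day = 24×60 = 1440 minutes
Fraction = 854/1440 ≈ 0.5931
As a percentage: 854/1440 × 100 ≈ 59.31%

0.5931 (59.31%)


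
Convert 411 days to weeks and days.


58 weeks 5 days

Weeks: 411 ÷ 7 = 58 remainder 5


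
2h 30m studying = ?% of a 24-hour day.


Time: 150 minutes
Day: 1440 minutes
Percentage = (150/1440) × 100 ≈ 10.4%

10.4%


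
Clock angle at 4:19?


15.5°

Hour hand = 4×30 + 19×0.5 = 129.5°
Minute hand = 19×6 = 114°
Difference = |129.5 - 114| = 15.5°


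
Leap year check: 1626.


Rules: divisible by 4 AND (not by 100 OR by 400)
1626 ÷ 4 = 406 remainder 2 → not divisible by 4
Not divisible by 4 → not a leap year

No


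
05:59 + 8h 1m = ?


14:00

Start: 359 minutes from midnight
Add: 481 minutes
Total: 840 minutes
Hours: 840 ÷ 60 = 14 remainder 0


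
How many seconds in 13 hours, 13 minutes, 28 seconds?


Hours: 13 × 3600 = 46800
Minutes: 13 × 60 = 780
Seconds: 28
Total = 46800 + 780 + 28 = 47608

47608 seconds


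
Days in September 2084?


30 days

Month: September (month 9)
September has 30 days
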